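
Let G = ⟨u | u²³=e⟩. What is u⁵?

Compute successive powers of u, reducing at each step:
  u²: u · u = u²
  u³: (u²) · u = u³
  u⁴: (u³) · u = u⁴
  u⁵: (u⁴) · u = u⁵

Answer: u⁵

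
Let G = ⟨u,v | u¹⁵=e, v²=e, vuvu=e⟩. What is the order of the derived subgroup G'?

G' = [G, G] is generated by all commutators. The generator-pair commutators are: [u, v] = u².
The subgroup they normally generate is {e, u, u², u³, u⁴, u⁵, u⁶, u⁷, u⁸, u⁹, u¹⁰, u¹¹, u¹², u¹³, u¹⁴}, of order 15.
Check: |G/G'| = 30/15 = 2 is the order of the abelianisation.

Answer: 15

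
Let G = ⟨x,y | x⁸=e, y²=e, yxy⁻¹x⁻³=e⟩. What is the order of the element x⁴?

Compute successive powers until reaching e:
  (x⁴)¹ = x⁴, (x⁴)² = e.
The smallest positive k with (x⁴)ᵏ = e is 2.

Answer: 2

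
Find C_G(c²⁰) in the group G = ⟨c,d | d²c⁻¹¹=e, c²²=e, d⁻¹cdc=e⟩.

⟨c²⁰⟩ ⊆ C_G(c²⁰) since powers of c²⁰ commute with c²⁰; so |C_G(c²⁰)| ≥ |⟨c²⁰⟩| = 11.
By orbit–stabilizer, |C_G(c²⁰)| = |G| / |conj. class of c²⁰| = 44 / 2 = 22.
The 22 elements commuting with c²⁰ are {e, c, c², c³, c⁴, c⁵, c⁶, c⁷, c⁸, c⁹, c¹⁰, c¹¹, c¹², c¹³, c¹⁴, c¹⁵, c¹⁶, c¹⁷, c¹⁸, c¹⁹, c²⁰, c²¹}.

Answer: {e, c, c², c³, c⁴, c⁵, c⁶, c⁷, c⁸, c⁹, c¹⁰, c¹¹, c¹², c¹³, c¹⁴, c¹⁵, c¹⁶, c¹⁷, c¹⁸, c¹⁹, c²⁰, c²¹}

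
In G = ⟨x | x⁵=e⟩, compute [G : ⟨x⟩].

First find ord(x) by computing successive powers:
  x¹ = x, x² = x², x³ = x³, x⁴ = x⁴, x⁵ = e.
So |⟨x⟩| = ord(x) = 5. With |G| = 5, by Lagrange [G : ⟨x⟩] = 5/5 = 1.

Answer: 1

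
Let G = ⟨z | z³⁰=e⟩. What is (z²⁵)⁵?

Compute successive powers of (z²⁵), reducing at each step:
  (z²⁵)²: (z²⁵) · z²⁵ = z²⁰
  (z²⁵)³: (z²⁰) · z²⁵ = z¹⁵
  (z²⁵)⁴: (z¹⁵) · z²⁵ = z¹⁰
  (z²⁵)⁵: (z¹⁰) · z²⁵ = z⁵

Answer: z⁵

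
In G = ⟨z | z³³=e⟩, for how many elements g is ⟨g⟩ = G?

G is cyclic of order 33. An element generates G iff its order is 33, and a cyclic group of order 33 has exactly φ(33) = 20 such elements.

Answer: 20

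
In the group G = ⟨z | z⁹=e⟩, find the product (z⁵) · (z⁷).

Compute (z⁵) · (z⁷) by multiplying left to right and reducing via the relations at each step:
  (z⁵) · z⁷ = z³

Answer: z³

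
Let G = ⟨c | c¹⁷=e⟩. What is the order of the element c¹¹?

Compute successive powers until reaching e:
  (c¹¹)¹ = c¹¹, (c¹¹)² = c⁵, (c¹¹)³ = c¹⁶, (c¹¹)⁴ = c¹⁰, (c¹¹)⁵ = c⁴, (c¹¹)⁶ = c¹⁵, (c¹¹)⁷ = c⁹, (c¹¹)⁸ = c³, (c¹¹)⁹ = c¹⁴, (c¹¹)¹⁰ = c⁸, (c¹¹)¹¹ = c², (c¹¹)¹² = c¹³, (c¹¹)¹³ = c⁷, (c¹¹)¹⁴ = c, (c¹¹)¹⁵ = c¹², (c¹¹)¹⁶ = c⁶, (c¹¹)¹⁷ = e.
The smallest positive k with (c¹¹)ᵏ = e is 17.

Answer: 17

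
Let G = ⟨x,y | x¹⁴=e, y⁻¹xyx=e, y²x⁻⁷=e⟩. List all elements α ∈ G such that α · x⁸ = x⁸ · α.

⟨x⁸⟩ ⊆ C_G(x⁸) since powers of x⁸ commute with x⁸; so |C_G(x⁸)| ≥ |⟨x⁸⟩| = 7.
By orbit–stabilizer, |C_G(x⁸)| = |G| / |conj. class of x⁸| = 28 / 2 = 14.
The 14 elements commuting with x⁸ are {e, x, x², x³, x⁴, x⁵, x⁶, x⁷, x⁸, x⁹, x¹⁰, x¹¹, x¹², x¹³}.

Answer: {e, x, x², x³, x⁴, x⁵, x⁶, x⁷, x⁸, x⁹, x¹⁰, x¹¹, x¹², x¹³}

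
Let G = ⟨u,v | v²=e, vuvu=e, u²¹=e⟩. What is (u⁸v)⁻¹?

The order of (u⁸v) is 2 (smallest k with (u⁸v)ᵏ = e), so (u⁸v)⁻¹ = (u⁸v)¹ = u⁸v.
Check: (u⁸v) · (u⁸v) → (u⁸v) · u⁸ = v;   v · v = e, giving e as required.

Answer: u⁸v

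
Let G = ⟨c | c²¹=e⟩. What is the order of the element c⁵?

Compute successive powers until reaching e:
  (c⁵)¹ = c⁵, (c⁵)² = c¹⁰, (c⁵)³ = c¹⁵, (c⁵)⁴ = c²⁰, (c⁵)⁵ = c⁴, (c⁵)⁶ = c⁹, (c⁵)⁷ = c¹⁴, (c⁵)⁸ = c¹⁹, (c⁵)⁹ = c³, (c⁵)¹⁰ = c⁸, (c⁵)¹¹ = c¹³, (c⁵)¹² = c¹⁸, (c⁵)¹³ = c², (c⁵)¹⁴ = c⁷, (c⁵)¹⁵ = c¹², (c⁵)¹⁶ = c¹⁷, (c⁵)¹⁷ = c, (c⁵)¹⁸ = c⁶, (c⁵)¹⁹ = c¹¹, (c⁵)²⁰ = c¹⁶, (c⁵)²¹ = e.
The smallest positive k with (c⁵)ᵏ = e is 21.

Answer: 21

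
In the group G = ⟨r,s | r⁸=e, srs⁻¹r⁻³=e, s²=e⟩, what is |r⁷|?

Compute successive powers until reaching e:
  (r⁷)¹ = r⁷, (r⁷)² = r⁶, (r⁷)³ = r⁵, (r⁷)⁴ = r⁴, (r⁷)⁵ = r³, (r⁷)⁶ = r², (r⁷)⁷ = r, (r⁷)⁸ = e.
The smallest positive k with (r⁷)ᵏ = e is 8.

Answer: 8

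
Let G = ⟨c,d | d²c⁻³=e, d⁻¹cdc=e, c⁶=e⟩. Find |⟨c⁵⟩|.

|⟨c⁵⟩| equals the order of c⁵. Compute successive powers until reaching e:
  (c⁵)¹ = c⁵, (c⁵)² = c⁴, (c⁵)³ = c³, (c⁵)⁴ = c², (c⁵)⁵ = c, (c⁵)⁶ = e.
The smallest positive k with (c⁵)ᵏ = e is 6, so |⟨c⁵⟩| = 6.

Answer: 6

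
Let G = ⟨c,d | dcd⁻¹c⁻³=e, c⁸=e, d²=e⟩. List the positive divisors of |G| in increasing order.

|G| = 16 = 2⁴. By Lagrange's theorem the order of any subgroup divides 16; the divisors of 16 are 1, 2, 4, 8, 16.

Answer: 1, 2, 4, 8, 16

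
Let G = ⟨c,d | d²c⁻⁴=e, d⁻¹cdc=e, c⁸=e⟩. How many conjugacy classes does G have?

The conjugacy classes (representative and size) are:
  [e] (size 1), [c⁷] (size 2), [c⁶] (size 2), [c³] (size 2), [c⁴] (size 1), [c²d⁻¹] (size 4), [c³d⁻¹] (size 4).
Class equation: 1 + 2 + 2 + 2 + 1 + 4 + 4 = 16 = |G|. So G has 7 conjugacy classes.

Answer: 7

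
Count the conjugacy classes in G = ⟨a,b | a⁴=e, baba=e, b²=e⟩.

The conjugacy classes (representative and size) are:
  [e] (size 1), [a] (size 2), [a²] (size 1), [a²b] (size 2), [a³b] (size 2).
Class equation: 1 + 2 + 1 + 2 + 2 = 8 = |G|. So G has 5 conjugacy classes.

Answer: 5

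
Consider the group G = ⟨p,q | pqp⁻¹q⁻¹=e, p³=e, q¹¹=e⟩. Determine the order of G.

Enumerate words in the generators, reducing via the relations: the distinct elements are
  {e, p, q, pq, p², q², q³, q⁴, q⁵, q⁶, q⁷, q⁸, q⁹, pq², pq³, pq⁴, pq⁵, pq⁶, pq⁷, pq⁸, pq⁹, p²q, q¹⁰, pq¹⁰, p²q², p²q³, p²q⁴, p²q⁵, p²q⁶, p²q⁷, p²q⁸, p²q⁹, p²q¹⁰}.
No further products give new elements, so |G| = 33.

Answer: 33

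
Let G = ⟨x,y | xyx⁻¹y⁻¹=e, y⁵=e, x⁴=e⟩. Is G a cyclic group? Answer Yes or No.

|G| = 20. The element xy has order 20 (its powers give 20 distinct elements), so ⟨xy⟩ = G and G is cyclic.

Answer: Yes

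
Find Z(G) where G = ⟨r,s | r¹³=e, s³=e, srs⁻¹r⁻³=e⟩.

An element z ∈ Z(G) iff z commutes with every generator.
For example e is central: e·r = r = r·e; e·s = s = s·e.
Whereas r ∉ Z(G) since r·s = rs ≠ r³s = s·r.
Checking each of the 39 elements this way gives Z(G) = {e}, of order 1.

Answer: {e}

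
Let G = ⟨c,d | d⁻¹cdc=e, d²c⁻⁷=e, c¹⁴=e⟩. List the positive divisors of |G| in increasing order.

|G| = 28 = 2² · 7. By Lagrange's theorem the order of any subgroup divides 28; the divisors of 28 are 1, 2, 4, 7, 14, 28.

Answer: 1, 2, 4, 7, 14, 28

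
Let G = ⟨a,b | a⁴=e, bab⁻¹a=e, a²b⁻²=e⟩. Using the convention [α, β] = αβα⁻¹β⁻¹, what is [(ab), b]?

[(ab), b] = (ab)·b·(ab)⁻¹·b⁻¹.
  (ab) · b = a³
  (a³) · (ab⁻¹) = b⁻¹
  (b⁻¹) · (b⁻¹) = a²

Answer: a²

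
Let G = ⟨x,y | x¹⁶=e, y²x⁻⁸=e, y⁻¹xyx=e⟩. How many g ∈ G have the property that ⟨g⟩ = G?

⟨g⟩ = G would require ord(g) = |G| = 32, but the maximum element order in G is 16 < 32. So G is not cyclic and no single element generates it: the count is 0.

Answer: 0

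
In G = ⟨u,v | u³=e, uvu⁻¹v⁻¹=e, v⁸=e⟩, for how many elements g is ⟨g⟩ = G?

G is cyclic of order 24. An element generates G iff its order is 24, and a cyclic group of order 24 has exactly φ(24) = 8 such elements.

Answer: 8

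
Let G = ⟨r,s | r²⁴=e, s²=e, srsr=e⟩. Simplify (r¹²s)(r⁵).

Compute (r¹²s) · (r⁵) by multiplying left to right and reducing via the relations at each step:
  (r¹²s) · r⁵ = r⁷s

Answer: r⁷s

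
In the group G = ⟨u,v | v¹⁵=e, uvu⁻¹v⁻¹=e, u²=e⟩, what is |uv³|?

Compute successive powers until reaching e:
  (uv³)¹ = uv³, (uv³)² = v⁶, (uv³)³ = uv⁹, (uv³)⁴ = v¹², (uv³)⁵ = u, (uv³)⁶ = v³, (uv³)⁷ = uv⁶, (uv³)⁸ = v⁹, (uv³)⁹ = uv¹², (uv³)¹⁰ = e.
The smallest positive k with (uv³)ᵏ = e is 10.

Answer: 10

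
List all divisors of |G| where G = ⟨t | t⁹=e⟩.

|G| = 9 = 3². By Lagrange's theorem the order of any subgroup divides 9; the divisors of 9 are 1, 3, 9.

Answer: 1, 3, 9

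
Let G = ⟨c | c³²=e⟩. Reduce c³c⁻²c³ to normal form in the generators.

Multiply left to right, reducing at each step:
  (c³) · c⁻² = c
  c · c³ = c⁴

Answer: c⁴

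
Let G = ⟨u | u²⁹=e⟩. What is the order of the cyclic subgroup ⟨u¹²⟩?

|⟨u¹²⟩| equals the order of u¹². Compute successive powers until reaching e:
  (u¹²)¹ = u¹², (u¹²)² = u²⁴, (u¹²)³ = u⁷, (u¹²)⁴ = u¹⁹, (u¹²)⁵ = u², (u¹²)⁶ = u¹⁴, (u¹²)⁷ = u²⁶, (u¹²)⁸ = u⁹, (u¹²)⁹ = u²¹, (u¹²)¹⁰ = u⁴, (u¹²)¹¹ = u¹⁶, (u¹²)¹² = u²⁸, (u¹²)¹³ = u¹¹, (u¹²)¹⁴ = u²³, (u¹²)¹⁵ = u⁶, (u¹²)¹⁶ = u¹⁸, (u¹²)¹⁷ = u, (u¹²)¹⁸ = u¹³, (u¹²)¹⁹ = u²⁵, (u¹²)²⁰ = u⁸, (u¹²)²¹ = u²⁰, (u¹²)²² = u³, (u¹²)²³ = u¹⁵, (u¹²)²⁴ = u²⁷, (u¹²)²⁵ = u¹⁰, (u¹²)²⁶ = u²², (u¹²)²⁷ = u⁵, (u¹²)²⁸ = u¹⁷, (u¹²)²⁹ = e.
The smallest positive k with (u¹²)ᵏ = e is 29, so |⟨u¹²⟩| = 29.

Answer: 29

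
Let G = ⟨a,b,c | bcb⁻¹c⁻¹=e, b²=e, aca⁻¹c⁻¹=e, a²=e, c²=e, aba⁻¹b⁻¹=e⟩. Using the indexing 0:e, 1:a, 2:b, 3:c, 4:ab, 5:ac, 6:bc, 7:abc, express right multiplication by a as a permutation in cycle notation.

(0 1)(2 4)(3 5)(6 7)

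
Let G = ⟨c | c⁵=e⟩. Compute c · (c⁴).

Compute c · (c⁴) by multiplying left to right and reducing via the relations at each step:
  c · c⁴ = e

Answer: e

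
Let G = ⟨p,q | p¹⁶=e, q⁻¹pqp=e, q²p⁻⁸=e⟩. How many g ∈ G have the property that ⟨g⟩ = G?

⟨g⟩ = G would require ord(g) = |G| = 32, but the maximum element order in G is 16 < 32. So G is not cyclic and no single element generates it: the count is 0.

Answer: 0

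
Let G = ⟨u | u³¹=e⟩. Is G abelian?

G has a single generator, so G is cyclic and hence abelian.

Answer: Yes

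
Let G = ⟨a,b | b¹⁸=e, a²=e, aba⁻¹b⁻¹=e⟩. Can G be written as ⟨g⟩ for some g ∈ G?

|G| = 36, but the maximum element order in G is 18 < 36. No single element generates all of G, so G is not cyclic.

Answer: No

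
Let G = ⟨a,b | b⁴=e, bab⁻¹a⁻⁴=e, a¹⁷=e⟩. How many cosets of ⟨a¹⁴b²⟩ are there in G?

First find ord(a¹⁴b²) by computing successive powers:
  (a¹⁴b²)¹ = a¹⁴b², (a¹⁴b²)² = e.
So |⟨a¹⁴b²⟩| = ord(a¹⁴b²) = 2. With |G| = 68, by Lagrange [G : ⟨a¹⁴b²⟩] = 68/2 = 34.

Answer: 34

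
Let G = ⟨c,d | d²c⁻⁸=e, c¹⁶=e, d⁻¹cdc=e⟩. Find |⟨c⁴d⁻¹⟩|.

|⟨c⁴d⁻¹⟩| equals the order of c⁴d⁻¹. Compute successive powers until reaching e:
  (c⁴d⁻¹)¹ = c⁴d⁻¹, (c⁴d⁻¹)² = c⁸, (c⁴d⁻¹)³ = c⁴d, (c⁴d⁻¹)⁴ = e.
The smallest positive k with (c⁴d⁻¹)ᵏ = e is 4, so |⟨c⁴d⁻¹⟩| = 4.

Answer: 4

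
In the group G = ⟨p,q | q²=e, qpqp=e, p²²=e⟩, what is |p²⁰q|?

Compute successive powers until reaching e:
  (p²⁰q)¹ = p²⁰q, (p²⁰q)² = e.
The smallest positive k with (p²⁰q)ᵏ = e is 2.

Answer: 2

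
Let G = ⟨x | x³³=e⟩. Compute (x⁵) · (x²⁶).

Compute (x⁵) · (x²⁶) by multiplying left to right and reducing via the relations at each step:
  (x⁵) · x²⁶ = x³¹

Answer: x³¹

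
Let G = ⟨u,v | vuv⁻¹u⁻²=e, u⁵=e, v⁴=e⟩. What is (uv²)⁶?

Compute successive powers of (uv²), reducing at each step:
  (uv²)²: (uv²) · u = v²;   (v²) · v² = e
  (uv²)³: e · u = u;   u · v² = uv²
  (uv²)⁴: (uv²) · u = v²;   (v²) · v² = e
  (uv²)⁵: e · u = u;   u · v² = uv²
  (uv²)⁶: (uv²) · u = v²;   (v²) · v² = e

Answer: e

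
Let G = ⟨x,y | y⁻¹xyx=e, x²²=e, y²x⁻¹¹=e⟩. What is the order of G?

Enumerate words in the generators, reducing via the relations: the distinct elements are
  {e, x, y, xy, x², x³, x⁴, x⁵, x⁶, x⁷, x⁸, x⁹, x²y, x²¹, x²⁰, x³y, x¹², x¹³, x¹¹, x¹⁰, x¹⁴, x¹⁵, x¹⁶, x¹⁷, x¹⁸, x¹⁹, x⁴y, x⁵y, x⁶y, x⁷y, x⁸y, x⁹y, y⁻¹, xy⁻¹, x¹⁰y, x²y⁻¹, x³y⁻¹, x⁴y⁻¹, x⁵y⁻¹, x⁶y⁻¹, x⁷y⁻¹, x⁸y⁻¹, x⁹y⁻¹, x¹⁰y⁻¹}.
No further products give new elements, so |G| = 44.

Answer: 44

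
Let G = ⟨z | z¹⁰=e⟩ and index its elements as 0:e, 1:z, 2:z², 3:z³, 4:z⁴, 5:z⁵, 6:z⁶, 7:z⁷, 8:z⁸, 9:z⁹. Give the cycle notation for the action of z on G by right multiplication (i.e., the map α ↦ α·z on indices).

(0 1 2 3 4 5 6 7 8 9)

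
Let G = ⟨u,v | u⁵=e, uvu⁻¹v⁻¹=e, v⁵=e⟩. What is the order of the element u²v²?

Compute successive powers until reaching e:
  (u²v²)¹ = u²v², (u²v²)² = u⁴v⁴, (u²v²)³ = uv, (u²v²)⁴ = u³v³, (u²v²)⁵ = e.
The smallest positive k with (u²v²)ᵏ = e is 5.

Answer: 5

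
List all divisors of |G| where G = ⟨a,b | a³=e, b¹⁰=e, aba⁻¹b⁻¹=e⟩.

|G| = 30 = 2 · 3 · 5. By Lagrange's theorem the order of any subgroup divides 30; the divisors of 30 are 1, 2, 3, 5, 6, 10, 15, 30.

Answer: 1, 2, 3, 5, 6, 10, 15, 30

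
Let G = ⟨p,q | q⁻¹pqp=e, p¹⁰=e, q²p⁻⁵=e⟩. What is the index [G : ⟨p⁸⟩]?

First find ord(p⁸) by computing successive powers:
  (p⁸)¹ = p⁸, (p⁸)² = p⁶, (p⁸)³ = p⁴, (p⁸)⁴ = p², (p⁸)⁵ = e.
So |⟨p⁸⟩| = ord(p⁸) = 5. With |G| = 20, by Lagrange [G : ⟨p⁸⟩] = 20/5 = 4.

Answer: 4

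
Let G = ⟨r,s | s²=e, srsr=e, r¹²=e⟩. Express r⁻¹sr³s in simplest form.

Multiply left to right, reducing at each step:
  (r¹¹) · s = r¹¹s
  (r¹¹s) · r³ = r⁸s
  (r⁸s) · s = r⁸

Answer: r⁸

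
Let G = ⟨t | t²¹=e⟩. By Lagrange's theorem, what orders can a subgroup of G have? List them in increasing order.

|G| = 21 = 3 · 7. By Lagrange's theorem the order of any subgroup divides 21; the divisors of 21 are 1, 3, 7, 21.

Answer: 1, 3, 7, 21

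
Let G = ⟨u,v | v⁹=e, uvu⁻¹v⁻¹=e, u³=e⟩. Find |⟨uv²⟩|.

|⟨uv²⟩| equals the order of uv². Compute successive powers until reaching e:
  (uv²)¹ = uv², (uv²)² = u²v⁴, (uv²)³ = v⁶, (uv²)⁴ = uv⁸, (uv²)⁵ = u²v, (uv²)⁶ = v³, (uv²)⁷ = uv⁵, (uv²)⁸ = u²v⁷, (uv²)⁹ = e.
The smallest positive k with (uv²)ᵏ = e is 9, so |⟨uv²⟩| = 9.

Answer: 9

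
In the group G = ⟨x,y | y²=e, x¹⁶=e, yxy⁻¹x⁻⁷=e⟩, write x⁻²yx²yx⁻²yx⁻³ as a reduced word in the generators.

Multiply left to right, reducing at each step:
  (x¹⁴) · y = x¹⁴y
  (x¹⁴y) · x² = x¹²y
  (x¹²y) · y = x¹²
  (x¹²) · x⁻² = x¹⁰
  (x¹⁰) · y = x¹⁰y
  (x¹⁰y) · x⁻³ = x⁵y

Answer: x⁵y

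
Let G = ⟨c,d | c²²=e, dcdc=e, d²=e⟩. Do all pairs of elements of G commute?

c·d = cd but d·c = c²¹d, so c·d ≠ d·c and G is not abelian.

Answer: No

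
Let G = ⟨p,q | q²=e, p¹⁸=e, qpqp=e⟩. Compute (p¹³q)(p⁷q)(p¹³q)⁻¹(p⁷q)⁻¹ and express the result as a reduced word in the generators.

[(p¹³q), (p⁷q)] = (p¹³q)·(p⁷q)·(p¹³q)⁻¹·(p⁷q)⁻¹.
  (p¹³q) · (p⁷q) = p⁶
  (p⁶) · (p¹³q) = pq
  (pq) · (p⁷q) = p¹²

Answer: p¹²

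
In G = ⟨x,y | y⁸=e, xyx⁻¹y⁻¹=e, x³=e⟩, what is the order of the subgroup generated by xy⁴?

|⟨xy⁴⟩| equals the order of xy⁴. Compute successive powers until reaching e:
  (xy⁴)¹ = xy⁴, (xy⁴)² = x², (xy⁴)³ = y⁴, (xy⁴)⁴ = x, (xy⁴)⁵ = x²y⁴, (xy⁴)⁶ = e.
The smallest positive k with (xy⁴)ᵏ = e is 6, so |⟨xy⁴⟩| = 6.

Answer: 6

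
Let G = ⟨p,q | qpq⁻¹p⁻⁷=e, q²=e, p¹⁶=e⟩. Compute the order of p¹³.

Compute successive powers until reaching e:
  (p¹³)¹ = p¹³, (p¹³)² = p¹⁰, (p¹³)³ = p⁷, (p¹³)⁴ = p⁴, (p¹³)⁵ = p, (p¹³)⁶ = p¹⁴, (p¹³)⁷ = p¹¹, (p¹³)⁸ = p⁸, (p¹³)⁹ = p⁵, (p¹³)¹⁰ = p², (p¹³)¹¹ = p¹⁵, (p¹³)¹² = p¹², (p¹³)¹³ = p⁹, (p¹³)¹⁴ = p⁶, (p¹³)¹⁵ = p³, (p¹³)¹⁶ = e.
The smallest positive k with (p¹³)ᵏ = e is 16.

Answer: 16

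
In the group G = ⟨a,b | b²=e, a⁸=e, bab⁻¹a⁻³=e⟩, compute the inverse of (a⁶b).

The order of (a⁶b) is 2 (smallest k with (a⁶b)ᵏ = e), so (a⁶b)⁻¹ = (a⁶b)¹ = a⁶b.
Check: (a⁶b) · (a⁶b) → (a⁶b) · a⁶ = b;   b · b = e, giving e as required.

Answer: a⁶b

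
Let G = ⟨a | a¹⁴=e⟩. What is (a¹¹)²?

Compute successive powers of (a¹¹), reducing at each step:
  (a¹¹)²: (a¹¹) · a¹¹ = a⁸

Answer: a⁸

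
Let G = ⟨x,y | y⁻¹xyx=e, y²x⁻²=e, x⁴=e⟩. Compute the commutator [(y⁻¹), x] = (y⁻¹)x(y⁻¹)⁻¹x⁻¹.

[(y⁻¹), x] = (y⁻¹)·x·(y⁻¹)⁻¹·x⁻¹.
  (y⁻¹) · x = xy
  (xy) · y = x³
  (x³) · (x³) = x²

Answer: x²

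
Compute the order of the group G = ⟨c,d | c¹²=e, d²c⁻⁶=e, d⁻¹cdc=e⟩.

Enumerate words in the generators, reducing via the relations: the distinct elements are
  {c, d, e, cd, c², c³, c⁴, c⁵, c⁶, c⁷, c⁸, c⁹, c²d, c³d, c¹¹, c¹⁰, c⁴d, c⁵d, d⁻¹, cd⁻¹, c²d⁻¹, c³d⁻¹, c⁴d⁻¹, c⁵d⁻¹}.
No further products give new elements, so |G| = 24.

Answer: 24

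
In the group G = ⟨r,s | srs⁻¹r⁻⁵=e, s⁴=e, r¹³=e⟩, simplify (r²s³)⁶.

Compute successive powers of (r²s³), reducing at each step:
  (r²s³)²: (r²s³) · r² = r⁵s³;   (r⁵s³) · s³ = r⁵s²
  (r²s³)³: (r⁵s²) · r² = r³s²;   (r³s²) · s³ = r³s
  (r²s³)⁴: (r³s) · r² = s;   s · s³ = e
  (r²s³)⁵: e · r² = r²;   (r²) · s³ = r²s³
  (r²s³)⁶: (r²s³) · r² = r⁵s³;   (r⁵s³) · s³ = r⁵s²

Answer: r⁵s²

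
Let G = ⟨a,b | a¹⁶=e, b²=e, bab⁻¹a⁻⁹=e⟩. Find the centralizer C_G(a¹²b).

⟨a¹²b⟩ ⊆ C_G(a¹²b) since powers of a¹²b commute with a¹²b; so |C_G(a¹²b)| ≥ |⟨a¹²b⟩| = 4.
By orbit–stabilizer, |C_G(a¹²b)| = |G| / |conj. class of a¹²b| = 32 / 2 = 16.
The 16 elements commuting with a¹²b are {e, a², a⁴, a⁶, a⁸, a¹⁰, a¹², a¹⁴, b, a¹⁰b, a²b, a¹²b, a⁴b, a¹⁴b, a⁶b, a⁸b}.

Answer: {e, a², a⁴, a⁶, a⁸, a¹⁰, a¹², a¹⁴, b, a¹⁰b, a²b, a¹²b, a⁴b, a¹⁴b, a⁶b, a⁸b}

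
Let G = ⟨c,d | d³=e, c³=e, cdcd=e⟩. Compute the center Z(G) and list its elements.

An element z ∈ Z(G) iff z commutes with every generator.
For example e is central: e·c = c = c·e; e·d = d = d·e.
Whereas c ∉ Z(G) since c·d = cd ≠ c²d² = d·c.
Checking each of the 12 elements this way gives Z(G) = {e}, of order 1.

Answer: {e}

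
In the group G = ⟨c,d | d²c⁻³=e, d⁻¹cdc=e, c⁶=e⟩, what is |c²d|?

Compute successive powers until reaching e:
  (c²d)¹ = c²d, (c²d)² = c³, (c²d)³ = c²d⁻¹, (c²d)⁴ = e.
The smallest positive k with (c²d)ᵏ = e is 4.

Answer: 4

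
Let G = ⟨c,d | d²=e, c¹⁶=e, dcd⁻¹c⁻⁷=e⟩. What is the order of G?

Enumerate words in the generators, reducing via the relations: the distinct elements are
  {c, d, e, cd, c², c³, c⁴, c⁵, c⁶, c⁷, c⁸, c⁹, c²d, c³d, c¹², c¹³, c¹¹, c¹⁰, c¹⁴, c¹⁵, c⁴d, c⁵d, c⁶d, c⁷d, c⁸d, c⁹d, c¹²d, c¹³d, c¹¹d, c¹⁰d, c¹⁴d, c¹⁵d}.
No further products give new elements, so |G| = 32.

Answer: 32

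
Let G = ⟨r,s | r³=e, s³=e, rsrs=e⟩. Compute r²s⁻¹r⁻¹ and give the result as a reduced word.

Multiply left to right, reducing at each step:
  (r²) · s⁻¹ = r²s²
  (r²s²) · r⁻¹ = s

Answer: s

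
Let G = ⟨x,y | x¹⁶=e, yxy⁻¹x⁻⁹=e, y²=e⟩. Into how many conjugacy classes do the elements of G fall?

The conjugacy classes (representative and size) are:
  [e] (size 1), [x⁹] (size 2), [x²] (size 1), [x³] (size 2), [x⁴] (size 1), [x¹³] (size 2), [x⁶] (size 1), [x¹⁵] (size 2), [x⁸] (size 1), [x¹⁰] (size 1), [x¹²] (size 1), [x¹⁴] (size 1), [y] (size 2), [xy] (size 2), [x²y] (size 2), [x¹¹y] (size 2), [x⁴y] (size 2), [x¹³y] (size 2), [x¹⁴y] (size 2), [x¹⁵y] (size 2).
Class equation: 1 + 2 + 1 + 2 + 1 + 2 + 1 + 2 + 1 + 1 + 1 + 1 + 2 + 2 + 2 + 2 + 2 + 2 + 2 + 2 = 32 = |G|. So G has 20 conjugacy classes.

Answer: 20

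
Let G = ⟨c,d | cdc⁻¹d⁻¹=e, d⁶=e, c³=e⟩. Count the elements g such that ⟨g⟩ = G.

⟨g⟩ = G would require ord(g) = |G| = 18, but the maximum element order in G is 6 < 18. So G is not cyclic and no single element generates it: the count is 0.

Answer: 0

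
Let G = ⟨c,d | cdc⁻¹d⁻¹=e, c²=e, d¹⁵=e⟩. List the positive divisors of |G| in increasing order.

|G| = 30 = 2 · 3 · 5. By Lagrange's theorem the order of any subgroup divides 30; the divisors of 30 are 1, 2, 3, 5, 6, 10, 15, 30.

Answer: 1, 2, 3, 5, 6, 10, 15, 30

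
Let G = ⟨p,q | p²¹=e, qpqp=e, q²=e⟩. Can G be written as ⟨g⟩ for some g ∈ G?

Every cyclic group is abelian. But p·q = pq while q·p = p²⁰q, so p·q ≠ q·p and G is not abelian. Hence G is not cyclic.

Answer: No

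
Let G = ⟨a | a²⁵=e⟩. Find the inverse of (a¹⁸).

The order of (a¹⁸) is 25 (smallest k with (a¹⁸)ᵏ = e), so (a¹⁸)⁻¹ = (a¹⁸)²⁴ = a⁷.
Check: (a¹⁸) · (a⁷) → (a¹⁸) · a⁷ = e, giving e as required.

Answer: a⁷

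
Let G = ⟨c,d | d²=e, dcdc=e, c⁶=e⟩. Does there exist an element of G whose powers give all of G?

Every cyclic group is abelian. But c·d = cd while d·c = c⁵d, so c·d ≠ d·c and G is not abelian. Hence G is not cyclic.

Answer: No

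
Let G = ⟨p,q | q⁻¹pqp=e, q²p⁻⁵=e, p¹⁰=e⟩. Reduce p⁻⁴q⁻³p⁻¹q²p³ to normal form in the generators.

Multiply left to right, reducing at each step:
  (p⁶) · q⁻³ = pq⁻¹
  (pq⁻¹) · p⁻¹ = p²q⁻¹
  (p²q⁻¹) · q² = p²q
  (p²q) · p³ = p⁴q⁻¹

Answer: p⁴q⁻¹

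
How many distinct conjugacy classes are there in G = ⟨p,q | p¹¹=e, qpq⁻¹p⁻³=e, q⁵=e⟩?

The conjugacy classes (representative and size) are:
  [e] (size 1), [p³] (size 5), [p⁶] (size 5), [p⁷q] (size 11), [p⁹q²] (size 11), [p⁷q³] (size 11), [p⁷q⁴] (size 11).
Class equation: 1 + 5 + 5 + 11 + 11 + 11 + 11 = 55 = |G|. So G has 7 conjugacy classes.

Answer: 7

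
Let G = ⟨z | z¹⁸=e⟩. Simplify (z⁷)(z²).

Compute (z⁷) · (z²) by multiplying left to right and reducing via the relations at each step:
  (z⁷) · z² = z⁹

Answer: z⁹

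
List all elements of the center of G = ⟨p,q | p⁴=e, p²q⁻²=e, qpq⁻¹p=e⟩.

An element z ∈ Z(G) iff z commutes with every generator.
For example p² is central: (p²)·p = p³ = p·(p²); (p²)·q = q⁻¹ = q·(p²).
Whereas p ∉ Z(G) since p·q = pq ≠ pq⁻¹ = q·p.
Checking each of the 8 elements this way gives Z(G) = {e, p²}, of order 2.

Answer: {e, p²}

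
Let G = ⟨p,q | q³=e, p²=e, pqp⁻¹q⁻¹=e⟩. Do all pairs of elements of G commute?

Each pair of generators commutes: p·q = pq = q·p. Since the generators pairwise commute, every element of G commutes with every other, so G is abelian.

Answer: Yes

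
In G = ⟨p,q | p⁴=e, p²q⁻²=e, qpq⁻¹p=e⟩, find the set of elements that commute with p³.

⟨p³⟩ ⊆ C_G(p³) since powers of p³ commute with p³; so |C_G(p³)| ≥ |⟨p³⟩| = 4.
By orbit–stabilizer, |C_G(p³)| = |G| / |conj. class of p³| = 8 / 2 = 4.
The 4 elements commuting with p³ are {e, p, p², p³}.

Answer: {e, p, p², p³}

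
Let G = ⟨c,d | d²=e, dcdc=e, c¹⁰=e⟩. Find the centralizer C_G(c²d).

⟨c²d⟩ ⊆ C_G(c²d) since powers of c²d commute with c²d; so |C_G(c²d)| ≥ |⟨c²d⟩| = 2.
By orbit–stabilizer, |C_G(c²d)| = |G| / |conj. class of c²d| = 20 / 5 = 4.
The 4 elements commuting with c²d are {e, c⁵, c²d, c⁷d}.

Answer: {e, c⁵, c²d, c⁷d}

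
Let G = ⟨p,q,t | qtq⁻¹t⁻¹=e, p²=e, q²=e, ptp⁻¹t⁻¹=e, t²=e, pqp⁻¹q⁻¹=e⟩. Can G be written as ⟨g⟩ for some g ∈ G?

|G| = 8, but the maximum element order in G is 2 < 8. No single element generates all of G, so G is not cyclic.

Answer: No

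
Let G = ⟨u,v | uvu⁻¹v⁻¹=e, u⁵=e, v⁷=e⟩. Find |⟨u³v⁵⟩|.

|⟨u³v⁵⟩| equals the order of u³v⁵. Compute successive powers until reaching e:
  (u³v⁵)¹ = u³v⁵, (u³v⁵)² = uv³, (u³v⁵)³ = u⁴v, (u³v⁵)⁴ = u²v⁶, (u³v⁵)⁵ = v⁴, (u³v⁵)⁶ = u³v², (u³v⁵)⁷ = u, (u³v⁵)⁸ = u⁴v⁵, (u³v⁵)⁹ = u²v³, (u³v⁵)¹⁰ = v, (u³v⁵)¹¹ = u³v⁶, (u³v⁵)¹² = uv⁴, (u³v⁵)¹³ = u⁴v², (u³v⁵)¹⁴ = u², (u³v⁵)¹⁵ = v⁵, (u³v⁵)¹⁶ = u³v³, (u³v⁵)¹⁷ = uv, (u³v⁵)¹⁸ = u⁴v⁶, (u³v⁵)¹⁹ = u²v⁴, (u³v⁵)²⁰ = v², (u³v⁵)²¹ = u³, (u³v⁵)²² = uv⁵, (u³v⁵)²³ = u⁴v³, (u³v⁵)²⁴ = u²v, (u³v⁵)²⁵ = v⁶, (u³v⁵)²⁶ = u³v⁴, (u³v⁵)²⁷ = uv², (u³v⁵)²⁸ = u⁴, (u³v⁵)²⁹ = u²v⁵, (u³v⁵)³⁰ = v³, (u³v⁵)³¹ = u³v, (u³v⁵)³² = uv⁶, (u³v⁵)³³ = u⁴v⁴, (u³v⁵)³⁴ = u²v², (u³v⁵)³⁵ = e.
The smallest positive k with (u³v⁵)ᵏ = e is 35, so |⟨u³v⁵⟩| = 35.

Answer: 35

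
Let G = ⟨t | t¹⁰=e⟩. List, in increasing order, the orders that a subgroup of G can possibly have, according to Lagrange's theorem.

|G| = 10 = 2 · 5. By Lagrange's theorem the order of any subgroup divides 10; the divisors of 10 are 1, 2, 5, 10.

Answer: 1, 2, 5, 10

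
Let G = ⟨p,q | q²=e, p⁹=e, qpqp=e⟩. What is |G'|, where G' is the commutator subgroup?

G' = [G, G] is generated by all commutators. The generator-pair commutators are: [p, q] = p².
The subgroup they normally generate is {e, p, p², p³, p⁴, p⁵, p⁶, p⁷, p⁸}, of order 9.
Check: |G/G'| = 18/9 = 2 is the order of the abelianisation.

Answer: 9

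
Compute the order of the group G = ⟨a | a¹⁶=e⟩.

G is generated by a single element, so G is cyclic. The relator gives a¹⁶ = e and no smaller power is forced to be e, so the 16 powers {a, e, a², a³, a⁴, a⁵, a⁶, a⁷, a⁸, a⁹, a¹², a¹³, a¹¹, a¹⁰, a¹⁴, a¹⁵} are distinct. Hence |G| = 16.

Answer: 16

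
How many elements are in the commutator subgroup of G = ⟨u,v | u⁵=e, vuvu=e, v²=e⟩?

G' = [G, G] is generated by all commutators. The generator-pair commutators are: [u, v] = u².
The subgroup they normally generate is {e, u, u², u³, u⁴}, of order 5.
Check: |G/G'| = 10/5 = 2 is the order of the abelianisation.

Answer: 5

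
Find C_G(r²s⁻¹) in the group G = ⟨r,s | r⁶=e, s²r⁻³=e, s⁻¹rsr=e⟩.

⟨r²s⁻¹⟩ ⊆ C_G(r²s⁻¹) since powers of r²s⁻¹ commute with r²s⁻¹; so |C_G(r²s⁻¹)| ≥ |⟨r²s⁻¹⟩| = 4.
By orbit–stabilizer, |C_G(r²s⁻¹)| = |G| / |conj. class of r²s⁻¹| = 12 / 3 = 4.
The 4 elements commuting with r²s⁻¹ are {e, r³, r²s, r²s⁻¹}.

Answer: {e, r³, r²s, r²s⁻¹}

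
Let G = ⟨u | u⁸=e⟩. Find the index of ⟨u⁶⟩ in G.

First find ord(u⁶) by computing successive powers:
  (u⁶)¹ = u⁶, (u⁶)² = u⁴, (u⁶)³ = u², (u⁶)⁴ = e.
So |⟨u⁶⟩| = ord(u⁶) = 4. With |G| = 8, by Lagrange [G : ⟨u⁶⟩] = 8/4 = 2.

Answer: 2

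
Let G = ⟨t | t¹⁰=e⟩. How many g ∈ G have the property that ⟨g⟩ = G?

G is cyclic of order 10. An element generates G iff its order is 10, and a cyclic group of order 10 has exactly φ(10) = 4 such elements.

Answer: 4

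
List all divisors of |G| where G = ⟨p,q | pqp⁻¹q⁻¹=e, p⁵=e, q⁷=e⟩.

|G| = 35 = 5 · 7. By Lagrange's theorem the order of any subgroup divides 35; the divisors of 35 are 1, 5, 7, 35.

Answer: 1, 5, 7, 35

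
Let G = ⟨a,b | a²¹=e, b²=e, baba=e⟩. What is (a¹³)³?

Compute successive powers of (a¹³), reducing at each step:
  (a¹³)²: (a¹³) · a¹³ = a⁵
  (a¹³)³: (a⁵) · a¹³ = a¹⁸

Answer: a¹⁸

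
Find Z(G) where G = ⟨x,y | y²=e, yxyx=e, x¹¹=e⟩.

An element z ∈ Z(G) iff z commutes with every generator.
For example e is central: e·x = x = x·e; e·y = y = y·e.
Whereas x ∉ Z(G) since x·y = xy ≠ x¹⁰y = y·x.
Checking each of the 22 elements this way gives Z(G) = {e}, of order 1.

Answer: {e}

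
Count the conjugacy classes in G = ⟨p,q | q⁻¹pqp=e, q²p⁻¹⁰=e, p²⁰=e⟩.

The conjugacy classes (representative and size) are:
  [e] (size 1), [p] (size 2), [p²] (size 2), [p³] (size 2), [p⁴] (size 2), [p⁵] (size 2), [p¹⁴] (size 2), [p⁷] (size 2), [p⁸] (size 2), [p¹¹] (size 2), [p¹⁰] (size 1), [p²q⁻¹] (size 10), [p⁹q] (size 10).
Class equation: 1 + 2 + 2 + 2 + 2 + 2 + 2 + 2 + 2 + 2 + 1 + 10 + 10 = 40 = |G|. So G has 13 conjugacy classes.

Answer: 13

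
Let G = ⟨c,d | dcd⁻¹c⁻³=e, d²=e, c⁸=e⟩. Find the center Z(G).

An element z ∈ Z(G) iff z commutes with every generator.
For example c⁴ is central: (c⁴)·c = c⁵ = c·(c⁴); (c⁴)·d = c⁴d = d·(c⁴).
Whereas c ∉ Z(G) since c·d = cd ≠ c³d = d·c.
Checking each of the 16 elements this way gives Z(G) = {e, c⁴}, of order 2.

Answer: {e, c⁴}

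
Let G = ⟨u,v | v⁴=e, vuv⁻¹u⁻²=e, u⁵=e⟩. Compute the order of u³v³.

Compute successive powers until reaching e:
  (u³v³)¹ = u³v³, (u³v³)² = u²v², (u³v³)³ = u⁴v, (u³v³)⁴ = e.
The smallest positive k with (u³v³)ᵏ = e is 4.

Answer: 4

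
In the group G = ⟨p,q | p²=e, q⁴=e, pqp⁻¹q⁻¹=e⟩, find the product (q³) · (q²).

Compute (q³) · (q²) by multiplying left to right and reducing via the relations at each step:
  (q³) · q² = q

Answer: q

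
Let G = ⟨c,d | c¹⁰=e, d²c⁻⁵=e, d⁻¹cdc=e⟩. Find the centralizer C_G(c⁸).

⟨c⁸⟩ ⊆ C_G(c⁸) since powers of c⁸ commute with c⁸; so |C_G(c⁸)| ≥ |⟨c⁸⟩| = 5.
By orbit–stabilizer, |C_G(c⁸)| = |G| / |conj. class of c⁸| = 20 / 2 = 10.
The 10 elements commuting with c⁸ are {e, c, c², c³, c⁴, c⁵, c⁶, c⁷, c⁸, c⁹}.

Answer: {e, c, c², c³, c⁴, c⁵, c⁶, c⁷, c⁸, c⁹}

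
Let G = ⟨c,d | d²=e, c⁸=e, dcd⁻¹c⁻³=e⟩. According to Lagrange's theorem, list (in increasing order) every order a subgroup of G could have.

|G| = 16 = 2⁴. By Lagrange's theorem the order of any subgroup divides 16; the divisors of 16 are 1, 2, 4, 8, 16.

Answer: 1, 2, 4, 8, 16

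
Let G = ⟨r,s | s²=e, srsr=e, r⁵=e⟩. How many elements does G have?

Enumerate words in the generators, reducing via the relations: the distinct elements are
  {e, r, s, rs, r², r³, r⁴, r²s, r³s, r⁴s}.
No further products give new elements, so |G| = 10.

Answer: 10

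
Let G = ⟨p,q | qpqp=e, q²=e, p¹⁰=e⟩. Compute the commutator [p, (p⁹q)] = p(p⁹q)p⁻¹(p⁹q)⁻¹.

[p, (p⁹q)] = p·(p⁹q)·p⁻¹·(p⁹q)⁻¹.
  p · (p⁹q) = q
  q · (p⁹) = pq
  (pq) · (p⁹q) = p²

Answer: p²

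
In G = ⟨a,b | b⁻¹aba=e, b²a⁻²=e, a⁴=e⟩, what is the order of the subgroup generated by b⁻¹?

|⟨b⁻¹⟩| equals the order of b⁻¹. Compute successive powers until reaching e:
  (b⁻¹)¹ = b⁻¹, (b⁻¹)² = a², (b⁻¹)³ = b, (b⁻¹)⁴ = e.
The smallest positive k with (b⁻¹)ᵏ = e is 4, so |⟨b⁻¹⟩| = 4.

Answer: 4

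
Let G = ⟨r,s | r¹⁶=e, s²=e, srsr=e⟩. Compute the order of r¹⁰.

Compute successive powers until reaching e:
  (r¹⁰)¹ = r¹⁰, (r¹⁰)² = r⁴, (r¹⁰)³ = r¹⁴, (r¹⁰)⁴ = r⁸, (r¹⁰)⁵ = r², (r¹⁰)⁶ = r¹², (r¹⁰)⁷ = r⁶, (r¹⁰)⁸ = e.
The smallest positive k with (r¹⁰)ᵏ = e is 8.

Answer: 8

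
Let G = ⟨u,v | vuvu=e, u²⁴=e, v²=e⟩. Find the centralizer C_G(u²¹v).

⟨u²¹v⟩ ⊆ C_G(u²¹v) since powers of u²¹v commute with u²¹v; so |C_G(u²¹v)| ≥ |⟨u²¹v⟩| = 2.
By orbit–stabilizer, |C_G(u²¹v)| = |G| / |conj. class of u²¹v| = 48 / 12 = 4.
The 4 elements commuting with u²¹v are {e, u¹², u⁹v, u²¹v}.

Answer: {e, u¹², u⁹v, u²¹v}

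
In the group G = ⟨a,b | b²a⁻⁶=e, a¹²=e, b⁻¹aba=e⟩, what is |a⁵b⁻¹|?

Compute successive powers until reaching e:
  (a⁵b⁻¹)¹ = a⁵b⁻¹, (a⁵b⁻¹)² = a⁶, (a⁵b⁻¹)³ = a⁵b, (a⁵b⁻¹)⁴ = e.
The smallest positive k with (a⁵b⁻¹)ᵏ = e is 4.

Answer: 4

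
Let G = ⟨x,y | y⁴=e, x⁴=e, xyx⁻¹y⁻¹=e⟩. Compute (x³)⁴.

Compute successive powers of (x³), reducing at each step:
  (x³)²: (x³) · x³ = x²
  (x³)³: (x²) · x³ = x
  (x³)⁴: x · x³ = e

Answer: e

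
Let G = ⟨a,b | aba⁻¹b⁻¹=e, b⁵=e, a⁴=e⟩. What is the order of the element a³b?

Compute successive powers until reaching e:
  (a³b)¹ = a³b, (a³b)² = a²b², (a³b)³ = ab³, (a³b)⁴ = b⁴, (a³b)⁵ = a³, (a³b)⁶ = a²b, (a³b)⁷ = ab², (a³b)⁸ = b³, (a³b)⁹ = a³b⁴, (a³b)¹⁰ = a², (a³b)¹¹ = ab, (a³b)¹² = b², (a³b)¹³ = a³b³, (a³b)¹⁴ = a²b⁴, (a³b)¹⁵ = a, (a³b)¹⁶ = b, (a³b)¹⁷ = a³b², (a³b)¹⁸ = a²b³, (a³b)¹⁹ = ab⁴, (a³b)²⁰ = e.
The smallest positive k with (a³b)ᵏ = e is 20.

Answer: 20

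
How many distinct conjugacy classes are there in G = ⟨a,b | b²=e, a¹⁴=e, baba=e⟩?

The conjugacy classes (representative and size) are:
  [e] (size 1), [a¹³] (size 2), [a²] (size 2), [a³] (size 2), [a¹⁰] (size 2), [a⁵] (size 2), [a⁸] (size 2), [a⁷] (size 1), [a⁶b] (size 7), [a⁹b] (size 7).
Class equation: 1 + 2 + 2 + 2 + 2 + 2 + 2 + 1 + 7 + 7 = 28 = |G|. So G has 10 conjugacy classes.

Answer: 10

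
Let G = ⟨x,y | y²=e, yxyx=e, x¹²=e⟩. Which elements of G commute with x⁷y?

⟨x⁷y⟩ ⊆ C_G(x⁷y) since powers of x⁷y commute with x⁷y; so |C_G(x⁷y)| ≥ |⟨x⁷y⟩| = 2.
By orbit–stabilizer, |C_G(x⁷y)| = |G| / |conj. class of x⁷y| = 24 / 6 = 4.
The 4 elements commuting with x⁷y are {e, x⁶, xy, x⁷y}.

Answer: {e, x⁶, xy, x⁷y}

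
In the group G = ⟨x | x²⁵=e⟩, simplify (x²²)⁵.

Compute successive powers of (x²²), reducing at each step:
  (x²²)²: (x²²) · x²² = x¹⁹
  (x²²)³: (x¹⁹) · x²² = x¹⁶
  (x²²)⁴: (x¹⁶) · x²² = x¹³
  (x²²)⁵: (x¹³) · x²² = x¹⁰

Answer: x¹⁰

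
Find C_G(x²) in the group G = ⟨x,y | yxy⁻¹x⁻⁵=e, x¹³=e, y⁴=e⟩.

⟨x²⟩ ⊆ C_G(x²) since powers of x² commute with x²; so |C_G(x²)| ≥ |⟨x²⟩| = 13.
By orbit–stabilizer, |C_G(x²)| = |G| / |conj. class of x²| = 52 / 4 = 13.
The 13 elements commuting with x² are {e, x, x², x³, x⁴, x⁵, x⁶, x⁷, x⁸, x⁹, x¹⁰, x¹¹, x¹²}.

Answer: {e, x, x², x³, x⁴, x⁵, x⁶, x⁷, x⁸, x⁹, x¹⁰, x¹¹, x¹²}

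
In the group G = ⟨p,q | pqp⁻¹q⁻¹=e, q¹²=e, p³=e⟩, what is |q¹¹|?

Compute successive powers until reaching e:
  (q¹¹)¹ = q¹¹, (q¹¹)² = q¹⁰, (q¹¹)³ = q⁹, (q¹¹)⁴ = q⁸, (q¹¹)⁵ = q⁷, (q¹¹)⁶ = q⁶, (q¹¹)⁷ = q⁵, (q¹¹)⁸ = q⁴, (q¹¹)⁹ = q³, (q¹¹)¹⁰ = q², (q¹¹)¹¹ = q, (q¹¹)¹² = e.
The smallest positive k with (q¹¹)ᵏ = e is 12.

Answer: 12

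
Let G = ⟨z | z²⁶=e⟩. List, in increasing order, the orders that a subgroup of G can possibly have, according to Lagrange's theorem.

|G| = 26 = 2 · 13. By Lagrange's theorem the order of any subgroup divides 26; the divisors of 26 are 1, 2, 13, 26.

Answer: 1, 2, 13, 26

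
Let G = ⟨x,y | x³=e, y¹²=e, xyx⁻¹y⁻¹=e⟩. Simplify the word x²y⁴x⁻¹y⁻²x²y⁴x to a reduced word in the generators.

Multiply left to right, reducing at each step:
  (x²) · y⁴ = x²y⁴
  (x²y⁴) · x⁻¹ = xy⁴
  (xy⁴) · y⁻² = xy²
  (xy²) · x² = y²
  (y²) · y⁴ = y⁶
  (y⁶) · x = xy⁶

Answer: xy⁶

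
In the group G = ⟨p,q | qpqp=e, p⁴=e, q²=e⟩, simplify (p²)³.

Compute successive powers of (p²), reducing at each step:
  (p²)²: (p²) · p² = e
  (p²)³: e · p² = p²

Answer: p²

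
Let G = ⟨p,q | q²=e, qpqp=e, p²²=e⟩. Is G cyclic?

Every cyclic group is abelian. But p·q = pq while q·p = p²¹q, so p·q ≠ q·p and G is not abelian. Hence G is not cyclic.

Answer: No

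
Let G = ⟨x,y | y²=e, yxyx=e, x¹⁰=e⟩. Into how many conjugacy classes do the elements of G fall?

The conjugacy classes (representative and size) are:
  [e] (size 1), [x] (size 2), [x²] (size 2), [x³] (size 2), [x⁴] (size 2), [x⁵] (size 1), [x²y] (size 5), [x³y] (size 5).
Class equation: 1 + 2 + 2 + 2 + 2 + 1 + 5 + 5 = 20 = |G|. So G has 8 conjugacy classes.

Answer: 8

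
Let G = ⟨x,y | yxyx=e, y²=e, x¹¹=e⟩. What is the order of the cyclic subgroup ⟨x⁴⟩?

|⟨x⁴⟩| equals the order of x⁴. Compute successive powers until reaching e:
  (x⁴)¹ = x⁴, (x⁴)² = x⁸, (x⁴)³ = x, (x⁴)⁴ = x⁵, (x⁴)⁵ = x⁹, (x⁴)⁶ = x², (x⁴)⁷ = x⁶, (x⁴)⁸ = x¹⁰, (x⁴)⁹ = x³, (x⁴)¹⁰ = x⁷, (x⁴)¹¹ = e.
The smallest positive k with (x⁴)ᵏ = e is 11, so |⟨x⁴⟩| = 11.

Answer: 11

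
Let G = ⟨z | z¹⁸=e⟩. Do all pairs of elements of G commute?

G has a single generator, so G is cyclic and hence abelian.

Answer: Yes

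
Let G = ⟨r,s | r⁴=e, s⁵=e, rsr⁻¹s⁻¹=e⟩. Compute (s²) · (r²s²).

Compute (s²) · (r²s²) by multiplying left to right and reducing via the relations at each step:
  (s²) · r² = r²s²
  (r²s²) · s² = r²s⁴

Answer: r²s⁴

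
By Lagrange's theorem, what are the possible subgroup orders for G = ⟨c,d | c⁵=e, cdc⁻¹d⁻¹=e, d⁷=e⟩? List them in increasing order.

|G| = 35 = 5 · 7. By Lagrange's theorem the order of any subgroup divides 35; the divisors of 35 are 1, 5, 7, 35.

Answer: 1, 5, 7, 35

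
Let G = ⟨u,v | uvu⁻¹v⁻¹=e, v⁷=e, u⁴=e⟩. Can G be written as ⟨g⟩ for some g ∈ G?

|G| = 28. The element uv has order 28 (its powers give 28 distinct elements), so ⟨uv⟩ = G and G is cyclic.

Answer: Yes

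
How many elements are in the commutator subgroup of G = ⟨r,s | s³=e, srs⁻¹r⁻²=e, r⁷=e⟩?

G' = [G, G] is generated by all commutators. The generator-pair commutators are: [r, s] = r⁶.
The subgroup they normally generate is {e, r, r², r³, r⁴, r⁵, r⁶}, of order 7.
Check: |G/G'| = 21/7 = 3 is the order of the abelianisation.

Answer: 7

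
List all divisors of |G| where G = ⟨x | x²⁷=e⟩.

|G| = 27 = 3³. By Lagrange's theorem the order of any subgroup divides 27; the divisors of 27 are 1, 3, 9, 27.

Answer: 1, 3, 9, 27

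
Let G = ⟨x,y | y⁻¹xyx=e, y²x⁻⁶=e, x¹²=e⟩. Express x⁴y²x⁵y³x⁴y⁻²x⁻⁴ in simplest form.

Multiply left to right, reducing at each step:
  (x⁴) · y² = x¹⁰
  (x¹⁰) · x⁵ = x³
  (x³) · y³ = x³y⁻¹
  (x³y⁻¹) · x⁴ = x⁵y
  (x⁵y) · y⁻² = x⁵y⁻¹
  (x⁵y⁻¹) · x⁻⁴ = x³y

Answer: x³y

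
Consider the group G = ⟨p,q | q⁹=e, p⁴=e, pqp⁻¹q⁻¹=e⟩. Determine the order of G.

Enumerate words in the generators, reducing via the relations: the distinct elements are
  {e, p, q, pq, p², p³, q², q³, q⁴, q⁵, q⁶, q⁷, q⁸, pq², pq³, pq⁴, pq⁵, pq⁶, pq⁷, pq⁸, p²q, p³q, p²q², p²q³, p²q⁴, p²q⁵, p²q⁶, p²q⁷, p²q⁸, p³q², p³q³, p³q⁴, p³q⁵, p³q⁶, p³q⁷, p³q⁸}.
No further products give new elements, so |G| = 36.

Answer: 36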